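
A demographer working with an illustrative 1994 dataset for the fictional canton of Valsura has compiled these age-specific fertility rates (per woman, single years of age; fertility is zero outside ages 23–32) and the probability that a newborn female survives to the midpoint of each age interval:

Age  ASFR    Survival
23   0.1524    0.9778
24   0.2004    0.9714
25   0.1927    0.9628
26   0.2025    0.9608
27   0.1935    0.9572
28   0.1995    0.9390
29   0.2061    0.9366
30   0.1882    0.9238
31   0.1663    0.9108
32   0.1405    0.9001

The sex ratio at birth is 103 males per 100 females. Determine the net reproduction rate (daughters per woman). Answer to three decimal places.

Proportion female at birth = 100 / (100 + 103) = 0.49261.
Each age group contributes 1 × ASFR × survival:
  23: 1 × 0.1524 × 0.9778 = 0.14902
  24: 1 × 0.2004 × 0.9714 = 0.19467
  25: 1 × 0.1927 × 0.9628 = 0.18553
  26: 1 × 0.2025 × 0.9608 = 0.19456
  27: 1 × 0.1935 × 0.9572 = 0.18522
  28: 1 × 0.1995 × 0.9390 = 0.18733
  29: 1 × 0.2061 × 0.9366 = 0.19303
  30: 1 × 0.1882 × 0.9238 = 0.17386
  31: 1 × 0.1663 × 0.9108 = 0.15147
  32: 1 × 0.1405 × 0.9001 = 0.12646
Sum = 1.74115
NRR = 0.49261 × 1.74115 = 0.85771
NRR < 1, so the cohort does not fully replace itself.

0.858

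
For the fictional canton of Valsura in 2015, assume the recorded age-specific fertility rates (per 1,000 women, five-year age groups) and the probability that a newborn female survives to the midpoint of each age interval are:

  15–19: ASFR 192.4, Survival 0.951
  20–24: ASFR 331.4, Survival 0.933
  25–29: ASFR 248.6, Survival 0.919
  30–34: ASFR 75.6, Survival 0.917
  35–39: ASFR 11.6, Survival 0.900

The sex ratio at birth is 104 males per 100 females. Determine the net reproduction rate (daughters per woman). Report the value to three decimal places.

1.962

Proportion female at birth = 100 / (100 + 104) = 0.49020.
Survival-weighted fertility by age (5·fₓ·Sₓ):
  15–19: 5 × 192.4/1000 × 0.951 = 0.91486
  20–24: 5 × 331.4/1000 × 0.933 = 1.54598
  25–29: 5 × 248.6/1000 × 0.919 = 1.14232
  30–34: 5 × 75.6/1000 × 0.917 = 0.34663
  35–39: 5 × 11.6/1000 × 0.900 = 0.05220
Sum = 4.00199
NRR = 0.49020 × 4.00199 = 1.96178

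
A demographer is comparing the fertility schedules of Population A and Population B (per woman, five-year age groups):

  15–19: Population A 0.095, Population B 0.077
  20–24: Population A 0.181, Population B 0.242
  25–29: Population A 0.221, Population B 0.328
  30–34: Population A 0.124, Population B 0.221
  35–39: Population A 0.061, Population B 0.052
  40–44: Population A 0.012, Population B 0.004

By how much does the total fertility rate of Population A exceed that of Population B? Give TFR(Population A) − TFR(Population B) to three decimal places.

-1.150

Population A:
  Sum of ASFRs = 0.095 + 0.181 + 0.221 + 0.124 + 0.061 + 0.012 = 0.694
  TFR = 5 × 0.694 = 3.47
Population B:
  Sum of ASFRs = 0.077 + 0.242 + 0.328 + 0.221 + 0.052 + 0.004 = 0.924
  TFR = 5 × 0.924 = 4.62
Difference = 3.47 − 4.62 = -1.15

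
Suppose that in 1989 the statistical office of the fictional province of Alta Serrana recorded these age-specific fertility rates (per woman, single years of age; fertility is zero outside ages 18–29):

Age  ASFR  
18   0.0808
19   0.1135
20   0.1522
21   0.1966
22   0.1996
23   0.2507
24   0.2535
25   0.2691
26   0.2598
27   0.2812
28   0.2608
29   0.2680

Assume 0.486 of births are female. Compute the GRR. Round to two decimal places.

Proportion female at birth = 0.486.
Sum of ASFRs = 0.0808 + 0.1135 + 0.1522 + 0.1966 + 0.1996 + 0.2507 + 0.2535 + 0.2691 + 0.2598 + 0.2812 + 0.2608 + 0.2680 = 2.5858
TFR = 2.5858
GRR = 0.486 × 2.5858 = 1.25670

1.26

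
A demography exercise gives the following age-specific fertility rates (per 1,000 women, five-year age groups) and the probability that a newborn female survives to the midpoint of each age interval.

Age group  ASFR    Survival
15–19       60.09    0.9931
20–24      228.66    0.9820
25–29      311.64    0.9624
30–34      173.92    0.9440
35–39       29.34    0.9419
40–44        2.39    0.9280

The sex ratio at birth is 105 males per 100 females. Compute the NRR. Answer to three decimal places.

Proportion female at birth = 100 / (100 + 105) = 0.48780.
Weighting each age-specific rate by interval width and survival:
  15–19: 5 × 60.09/1000 × 0.9931 = 0.29838
  20–24: 5 × 228.66/1000 × 0.9820 = 1.12272
  25–29: 5 × 311.64/1000 × 0.9624 = 1.49961
  30–34: 5 × 173.92/1000 × 0.9440 = 0.82090
  35–39: 5 × 29.34/1000 × 0.9419 = 0.13818
  40–44: 5 × 2.39/1000 × 0.9280 = 0.01109
Sum = 3.89088
NRR = 0.48780 × 3.89088 = 1.89797

1.898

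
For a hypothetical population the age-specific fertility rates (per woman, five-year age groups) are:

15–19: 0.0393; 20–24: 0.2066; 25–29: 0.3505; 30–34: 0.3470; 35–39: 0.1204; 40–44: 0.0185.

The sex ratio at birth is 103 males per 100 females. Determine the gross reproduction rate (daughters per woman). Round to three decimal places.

Proportion female at birth = 100 / (100 + 103) = 0.49261.
Sum of ASFRs = 0.0393 + 0.2066 + 0.3505 + 0.3470 + 0.1204 + 0.0185 = 1.0823
TFR = 5 × 1.0823 = 5.4115
GRR = 0.49261 × 5.4115 = 2.66576

2.666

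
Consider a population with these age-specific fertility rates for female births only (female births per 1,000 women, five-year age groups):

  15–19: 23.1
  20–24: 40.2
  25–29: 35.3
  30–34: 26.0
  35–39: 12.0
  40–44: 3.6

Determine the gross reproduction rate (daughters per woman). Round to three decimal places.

0.701

Sum of female ASFRs = 23.1 + 40.2 + 35.3 + 26.0 + 12.0 + 3.6 = 140.2
GRR = 5 × 140.2 / 1000 = 0.701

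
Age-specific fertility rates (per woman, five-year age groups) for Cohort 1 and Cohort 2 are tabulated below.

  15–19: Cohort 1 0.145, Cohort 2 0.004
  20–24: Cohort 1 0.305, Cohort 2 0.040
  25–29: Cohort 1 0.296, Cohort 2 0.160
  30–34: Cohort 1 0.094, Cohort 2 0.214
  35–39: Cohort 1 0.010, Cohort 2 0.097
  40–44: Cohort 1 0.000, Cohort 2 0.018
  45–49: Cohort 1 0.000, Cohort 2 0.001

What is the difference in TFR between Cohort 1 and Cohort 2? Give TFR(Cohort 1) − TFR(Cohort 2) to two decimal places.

1.58

Cohort 1:
  Sum of ASFRs = 0.145 + 0.305 + 0.296 + 0.094 + 0.010 + 0.000 + 0.000 = 0.850
  TFR = 5 × 0.850 = 4.25
Cohort 2:
  Sum of ASFRs = 0.004 + 0.040 + 0.160 + 0.214 + 0.097 + 0.018 + 0.001 = 0.534
  TFR = 5 × 0.534 = 2.67
Difference = 4.25 − 2.67 = 1.58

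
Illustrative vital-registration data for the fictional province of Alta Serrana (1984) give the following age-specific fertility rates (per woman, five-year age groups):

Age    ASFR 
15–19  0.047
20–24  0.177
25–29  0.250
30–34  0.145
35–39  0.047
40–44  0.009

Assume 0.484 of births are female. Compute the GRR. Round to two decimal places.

1.63

Proportion female at birth = 0.484.
Sum of ASFRs = 0.047 + 0.177 + 0.250 + 0.145 + 0.047 + 0.009 = 0.675
TFR = 5 × 0.675 = 3.375
GRR = 0.484 × 3.375 = 1.63350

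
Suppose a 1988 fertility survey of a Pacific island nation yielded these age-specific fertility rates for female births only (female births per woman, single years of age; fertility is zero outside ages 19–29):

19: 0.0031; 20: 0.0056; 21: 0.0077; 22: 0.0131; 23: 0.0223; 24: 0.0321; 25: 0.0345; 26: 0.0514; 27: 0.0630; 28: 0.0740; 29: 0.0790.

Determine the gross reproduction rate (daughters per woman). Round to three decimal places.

Sum of female ASFRs = 0.0031 + 0.0056 + 0.0077 + 0.0131 + 0.0223 + 0.0321 + 0.0345 + 0.0514 + 0.0630 + 0.0740 + 0.0790 = 0.3858
GRR = 0.3858

0.386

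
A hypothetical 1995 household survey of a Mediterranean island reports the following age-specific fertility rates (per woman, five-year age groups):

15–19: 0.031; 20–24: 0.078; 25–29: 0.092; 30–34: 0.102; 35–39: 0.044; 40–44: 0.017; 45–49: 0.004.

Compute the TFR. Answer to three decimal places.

1.840

Sum of ASFRs = 0.031 + 0.078 + 0.092 + 0.102 + 0.044 + 0.017 + 0.004 = 0.368
TFR = 5 × 0.368 = 1.84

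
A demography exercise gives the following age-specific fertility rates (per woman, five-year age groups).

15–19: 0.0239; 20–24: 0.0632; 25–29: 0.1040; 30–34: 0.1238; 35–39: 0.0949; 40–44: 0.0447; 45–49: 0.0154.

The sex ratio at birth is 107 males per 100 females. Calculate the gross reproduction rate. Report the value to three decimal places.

Proportion female at birth = 100 / (100 + 107) = 0.48309.
Sum of ASFRs = 0.0239 + 0.0632 + 0.1040 + 0.1238 + 0.0949 + 0.0447 + 0.0154 = 0.4699
TFR = 5 × 0.4699 = 2.3495
GRR = 0.48309 × 2.3495 = 1.13502

1.135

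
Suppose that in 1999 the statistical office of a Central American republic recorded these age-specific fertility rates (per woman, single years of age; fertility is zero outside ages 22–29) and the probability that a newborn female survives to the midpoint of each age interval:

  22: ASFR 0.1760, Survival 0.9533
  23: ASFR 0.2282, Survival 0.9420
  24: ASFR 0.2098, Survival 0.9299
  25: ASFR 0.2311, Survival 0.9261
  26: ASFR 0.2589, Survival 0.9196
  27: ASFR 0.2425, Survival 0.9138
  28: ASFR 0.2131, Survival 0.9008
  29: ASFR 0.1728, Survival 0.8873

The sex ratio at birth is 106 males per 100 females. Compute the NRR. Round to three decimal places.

0.775

Proportion female at birth = 100 / (100 + 106) = 0.48544.
Each age group contributes 1 × ASFR × survival:
  22: 1 × 0.1760 × 0.9533 = 0.16778
  23: 1 × 0.2282 × 0.9420 = 0.21496
  24: 1 × 0.2098 × 0.9299 = 0.19509
  25: 1 × 0.2311 × 0.9261 = 0.21402
  26: 1 × 0.2589 × 0.9196 = 0.23808
  27: 1 × 0.2425 × 0.9138 = 0.22160
  28: 1 × 0.2131 × 0.9008 = 0.19196
  29: 1 × 0.1728 × 0.8873 = 0.15333
Sum = 1.59682
NRR = 0.48544 × 1.59682 = 0.77516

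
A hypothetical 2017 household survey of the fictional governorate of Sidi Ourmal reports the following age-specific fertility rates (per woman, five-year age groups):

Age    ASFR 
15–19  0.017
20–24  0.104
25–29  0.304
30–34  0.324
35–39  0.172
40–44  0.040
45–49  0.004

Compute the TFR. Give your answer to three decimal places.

Sum of ASFRs = 0.017 + 0.104 + 0.304 + 0.324 + 0.172 + 0.040 + 0.004 = 0.965
TFR = 5 × 0.965 = 4.825

4.825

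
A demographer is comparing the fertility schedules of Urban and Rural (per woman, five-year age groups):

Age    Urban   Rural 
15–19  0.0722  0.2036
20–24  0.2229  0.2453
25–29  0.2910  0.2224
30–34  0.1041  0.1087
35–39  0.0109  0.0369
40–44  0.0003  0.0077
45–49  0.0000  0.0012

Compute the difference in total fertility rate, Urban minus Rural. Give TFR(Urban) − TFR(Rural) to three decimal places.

Urban:
  Sum of ASFRs = 0.0722 + 0.2229 + 0.2910 + 0.1041 + 0.0109 + 0.0003 + 0.0000 = 0.7014
  TFR = 5 × 0.7014 = 3.507
Rural:
  Sum of ASFRs = 0.2036 + 0.2453 + 0.2224 + 0.1087 + 0.0369 + 0.0077 + 0.0012 = 0.8258
  TFR = 5 × 0.8258 = 4.129
Difference = 3.507 − 4.129 = -0.622

-0.622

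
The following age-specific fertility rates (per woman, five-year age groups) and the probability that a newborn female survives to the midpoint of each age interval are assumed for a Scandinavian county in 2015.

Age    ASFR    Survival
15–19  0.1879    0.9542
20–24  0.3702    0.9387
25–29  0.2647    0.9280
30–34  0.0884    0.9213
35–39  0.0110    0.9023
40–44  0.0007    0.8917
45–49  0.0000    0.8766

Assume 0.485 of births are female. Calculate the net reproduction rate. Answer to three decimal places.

2.096

Proportion female at birth = 0.485.
Per-age-group product (5 × ASFR × survival probability):
  15–19: 5 × 0.1879 × 0.9542 = 0.89647
  20–24: 5 × 0.3702 × 0.9387 = 1.73753
  25–29: 5 × 0.2647 × 0.9280 = 1.22821
  30–34: 5 × 0.0884 × 0.9213 = 0.40721
  35–39: 5 × 0.0110 × 0.9023 = 0.04963
  40–44: 5 × 0.0007 × 0.8917 = 0.00312
  45–49: 5 × 0.0000 × 0.8766 = 0.00000
Sum = 4.32217
NRR = 0.485 × 4.32217 = 2.09625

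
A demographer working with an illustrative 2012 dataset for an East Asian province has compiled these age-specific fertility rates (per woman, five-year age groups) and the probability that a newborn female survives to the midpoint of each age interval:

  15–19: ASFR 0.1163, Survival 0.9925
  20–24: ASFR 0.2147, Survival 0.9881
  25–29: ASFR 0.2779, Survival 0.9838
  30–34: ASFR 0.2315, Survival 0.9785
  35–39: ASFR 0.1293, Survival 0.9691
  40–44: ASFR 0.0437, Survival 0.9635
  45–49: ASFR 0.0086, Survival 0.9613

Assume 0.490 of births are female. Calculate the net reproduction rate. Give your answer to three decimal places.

Proportion female at birth = 0.490.
Per-age-group product (5 × ASFR × survival probability):
  15–19: 5 × 0.1163 × 0.9925 = 0.57714
  20–24: 5 × 0.2147 × 0.9881 = 1.06073
  25–29: 5 × 0.2779 × 0.9838 = 1.36699
  30–34: 5 × 0.2315 × 0.9785 = 1.13261
  35–39: 5 × 0.1293 × 0.9691 = 0.62652
  40–44: 5 × 0.0437 × 0.9635 = 0.21052
  45–49: 5 × 0.0086 × 0.9613 = 0.04134
Sum = 5.01585
NRR = 0.490 × 5.01585 = 2.45777

2.458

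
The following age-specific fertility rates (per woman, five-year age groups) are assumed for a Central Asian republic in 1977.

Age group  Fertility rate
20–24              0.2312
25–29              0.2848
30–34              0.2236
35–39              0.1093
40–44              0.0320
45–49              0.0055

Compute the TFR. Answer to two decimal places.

4.43

Sum of ASFRs = 0.2312 + 0.2848 + 0.2236 + 0.1093 + 0.0320 + 0.0055 = 0.8864
TFR = 5 × 0.8864 = 4.432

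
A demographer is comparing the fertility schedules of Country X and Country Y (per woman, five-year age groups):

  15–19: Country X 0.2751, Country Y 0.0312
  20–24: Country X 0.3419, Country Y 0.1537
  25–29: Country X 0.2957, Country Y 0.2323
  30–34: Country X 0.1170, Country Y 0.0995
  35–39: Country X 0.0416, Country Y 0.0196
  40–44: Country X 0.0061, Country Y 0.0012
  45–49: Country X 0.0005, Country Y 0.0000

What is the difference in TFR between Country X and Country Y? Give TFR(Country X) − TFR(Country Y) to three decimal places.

Country X:
  Sum of ASFRs = 0.2751 + 0.3419 + 0.2957 + 0.1170 + 0.0416 + 0.0061 + 0.0005 = 1.0779
  TFR = 5 × 1.0779 = 5.3895
Country Y:
  Sum of ASFRs = 0.0312 + 0.1537 + 0.2323 + 0.0995 + 0.0196 + 0.0012 + 0.0000 = 0.5375
  TFR = 5 × 0.5375 = 2.6875
Difference = 5.3895 − 2.6875 = 2.702

2.702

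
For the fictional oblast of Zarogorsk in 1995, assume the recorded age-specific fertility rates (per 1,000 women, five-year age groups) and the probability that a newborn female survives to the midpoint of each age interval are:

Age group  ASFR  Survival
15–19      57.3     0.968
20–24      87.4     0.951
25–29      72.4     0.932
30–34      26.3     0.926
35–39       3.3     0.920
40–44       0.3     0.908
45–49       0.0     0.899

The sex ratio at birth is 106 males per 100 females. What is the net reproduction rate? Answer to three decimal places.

0.567

Proportion female at birth = 100 / (100 + 106) = 0.48544.
Per-age-group product (5 × ASFR × survival probability):
  15–19: 5 × 57.3/1000 × 0.968 = 0.27733
  20–24: 5 × 87.4/1000 × 0.951 = 0.41559
  25–29: 5 × 72.4/1000 × 0.932 = 0.33738
  30–34: 5 × 26.3/1000 × 0.926 = 0.12177
  35–39: 5 × 3.3/1000 × 0.920 = 0.01518
  40–44: 5 × 0.3/1000 × 0.908 = 0.00136
  45–49: 5 × 0.0/1000 × 0.899 = 0.00000
Sum = 1.16861
NRR = 0.48544 × 1.16861 = 0.56729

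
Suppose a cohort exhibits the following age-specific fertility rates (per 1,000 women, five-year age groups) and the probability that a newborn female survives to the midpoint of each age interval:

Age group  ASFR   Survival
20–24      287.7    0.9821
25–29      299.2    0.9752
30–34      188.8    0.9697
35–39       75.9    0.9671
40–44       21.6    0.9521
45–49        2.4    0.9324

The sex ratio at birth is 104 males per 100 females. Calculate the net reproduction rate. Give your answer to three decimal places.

2.092

Proportion female at birth = 100 / (100 + 104) = 0.49020.
Survival-weighted fertility by age (5·fₓ·Sₓ):
  20–24: 5 × 287.7/1000 × 0.9821 = 1.41275
  25–29: 5 × 299.2/1000 × 0.9752 = 1.45890
  30–34: 5 × 188.8/1000 × 0.9697 = 0.91540
  35–39: 5 × 75.9/1000 × 0.9671 = 0.36701
  40–44: 5 × 21.6/1000 × 0.9521 = 0.10283
  45–49: 5 × 2.4/1000 × 0.9324 = 0.01119
Sum = 4.26808
NRR = 0.49020 × 4.26808 = 2.09221
NRR > 1, so each generation more than replaces itself.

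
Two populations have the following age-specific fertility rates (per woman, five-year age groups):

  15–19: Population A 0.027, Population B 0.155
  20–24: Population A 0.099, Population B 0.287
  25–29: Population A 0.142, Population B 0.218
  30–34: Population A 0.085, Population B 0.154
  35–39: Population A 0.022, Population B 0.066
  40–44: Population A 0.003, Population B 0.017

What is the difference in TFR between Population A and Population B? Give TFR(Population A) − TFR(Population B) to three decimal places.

-2.595

Population A:
  Sum of ASFRs = 0.027 + 0.099 + 0.142 + 0.085 + 0.022 + 0.003 = 0.378
  TFR = 5 × 0.378 = 1.89
Population B:
  Sum of ASFRs = 0.155 + 0.287 + 0.218 + 0.154 + 0.066 + 0.017 = 0.897
  TFR = 5 × 0.897 = 4.485
Difference = 1.89 − 4.485 = -2.595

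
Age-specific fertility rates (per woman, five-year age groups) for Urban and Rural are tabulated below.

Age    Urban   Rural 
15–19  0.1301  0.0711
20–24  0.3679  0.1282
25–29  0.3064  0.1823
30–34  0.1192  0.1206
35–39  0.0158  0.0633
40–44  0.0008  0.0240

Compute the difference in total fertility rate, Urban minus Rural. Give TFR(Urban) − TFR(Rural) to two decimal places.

Urban:
  Sum of ASFRs = 0.1301 + 0.3679 + 0.3064 + 0.1192 + 0.0158 + 0.0008 = 0.9402
  TFR = 5 × 0.9402 = 4.701
Rural:
  Sum of ASFRs = 0.0711 + 0.1282 + 0.1823 + 0.1206 + 0.0633 + 0.0240 = 0.5895
  TFR = 5 × 0.5895 = 2.9475
Difference = 4.701 − 2.9475 = 1.7535

1.75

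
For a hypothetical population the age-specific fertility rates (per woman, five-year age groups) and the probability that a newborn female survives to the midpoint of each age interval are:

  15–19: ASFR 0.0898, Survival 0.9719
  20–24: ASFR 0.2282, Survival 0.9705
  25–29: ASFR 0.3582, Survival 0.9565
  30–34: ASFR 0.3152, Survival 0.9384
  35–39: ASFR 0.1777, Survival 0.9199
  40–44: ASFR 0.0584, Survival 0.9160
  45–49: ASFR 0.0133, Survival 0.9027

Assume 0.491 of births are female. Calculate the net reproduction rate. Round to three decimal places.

Proportion female at birth = 0.491.
Each age group contributes 5 × ASFR × survival:
  15–19: 5 × 0.0898 × 0.9719 = 0.43638
  20–24: 5 × 0.2282 × 0.9705 = 1.10734
  25–29: 5 × 0.3582 × 0.9565 = 1.71309
  30–34: 5 × 0.3152 × 0.9384 = 1.47892
  35–39: 5 × 0.1777 × 0.9199 = 0.81733
  40–44: 5 × 0.0584 × 0.9160 = 0.26747
  45–49: 5 × 0.0133 × 0.9027 = 0.06003
Sum = 5.88056
NRR = 0.491 × 5.88056 = 2.88735

2.887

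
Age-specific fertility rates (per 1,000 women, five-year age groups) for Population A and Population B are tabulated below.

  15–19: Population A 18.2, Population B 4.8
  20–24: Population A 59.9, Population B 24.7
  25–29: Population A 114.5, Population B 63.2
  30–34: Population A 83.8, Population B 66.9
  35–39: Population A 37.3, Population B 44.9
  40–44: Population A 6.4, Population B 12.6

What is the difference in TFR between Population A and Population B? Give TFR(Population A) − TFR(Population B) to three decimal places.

Population A:
  Sum of ASFRs = 18.2 + 59.9 + 114.5 + 83.8 + 37.3 + 6.4 = 320.1
  TFR = 5 × 320.1 / 1000 = 1.6005
Population B:
  Sum of ASFRs = 4.8 + 24.7 + 63.2 + 66.9 + 44.9 + 12.6 = 217.1
  TFR = 5 × 217.1 / 1000 = 1.0855
Difference = 1.6005 − 1.0855 = 0.515

0.515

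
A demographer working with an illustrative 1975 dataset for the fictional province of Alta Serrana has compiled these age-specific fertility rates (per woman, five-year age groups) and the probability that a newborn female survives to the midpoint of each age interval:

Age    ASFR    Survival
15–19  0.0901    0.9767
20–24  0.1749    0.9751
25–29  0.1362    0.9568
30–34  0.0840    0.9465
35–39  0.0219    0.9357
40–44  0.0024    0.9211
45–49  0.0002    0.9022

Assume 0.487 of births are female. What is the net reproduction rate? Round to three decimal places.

Proportion female at birth = 0.487.
Weighting each age-specific rate by interval width and survival:
  15–19: 5 × 0.0901 × 0.9767 = 0.44000
  20–24: 5 × 0.1749 × 0.9751 = 0.85272
  25–29: 5 × 0.1362 × 0.9568 = 0.65158
  30–34: 5 × 0.0840 × 0.9465 = 0.39753
  35–39: 5 × 0.0219 × 0.9357 = 0.10246
  40–44: 5 × 0.0024 × 0.9211 = 0.01105
  45–49: 5 × 0.0002 × 0.9022 = 0.00090
Sum = 2.45624
NRR = 0.487 × 2.45624 = 1.19619

1.196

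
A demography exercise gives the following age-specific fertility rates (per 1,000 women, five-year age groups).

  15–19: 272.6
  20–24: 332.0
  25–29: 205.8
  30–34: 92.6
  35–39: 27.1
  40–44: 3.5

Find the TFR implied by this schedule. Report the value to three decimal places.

4.668

Sum of ASFRs = 272.6 + 332.0 + 205.8 + 92.6 + 27.1 + 3.5 = 933.6
TFR = 5 × 933.6 / 1000 = 4.668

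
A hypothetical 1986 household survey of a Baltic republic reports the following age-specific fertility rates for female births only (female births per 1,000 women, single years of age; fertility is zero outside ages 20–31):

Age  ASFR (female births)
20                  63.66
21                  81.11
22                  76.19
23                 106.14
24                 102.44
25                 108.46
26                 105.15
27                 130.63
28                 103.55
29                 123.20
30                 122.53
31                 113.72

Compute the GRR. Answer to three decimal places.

1.237

Sum of female ASFRs = 63.66 + 81.11 + 76.19 + 106.14 + 102.44 + 108.46 + 105.15 + 130.63 + 103.55 + 123.20 + 122.53 + 113.72 = 1236.78
GRR = 1236.78 / 1000 = 1.23678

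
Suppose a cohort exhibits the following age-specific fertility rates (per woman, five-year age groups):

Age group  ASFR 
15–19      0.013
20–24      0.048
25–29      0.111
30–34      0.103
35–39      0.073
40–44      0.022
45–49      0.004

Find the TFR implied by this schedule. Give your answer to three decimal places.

Sum of ASFRs = 0.013 + 0.048 + 0.111 + 0.103 + 0.073 + 0.022 + 0.004 = 0.374
TFR = 5 × 0.374 = 1.87

1.870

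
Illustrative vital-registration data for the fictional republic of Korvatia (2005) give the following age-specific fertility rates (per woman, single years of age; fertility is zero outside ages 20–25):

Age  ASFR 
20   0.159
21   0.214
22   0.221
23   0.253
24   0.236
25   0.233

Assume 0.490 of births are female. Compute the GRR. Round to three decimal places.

Proportion female at birth = 0.490.
Sum of ASFRs = 0.159 + 0.214 + 0.221 + 0.253 + 0.236 + 0.233 = 1.316
TFR = 1.316
GRR = 0.490 × 1.316 = 0.64484

0.645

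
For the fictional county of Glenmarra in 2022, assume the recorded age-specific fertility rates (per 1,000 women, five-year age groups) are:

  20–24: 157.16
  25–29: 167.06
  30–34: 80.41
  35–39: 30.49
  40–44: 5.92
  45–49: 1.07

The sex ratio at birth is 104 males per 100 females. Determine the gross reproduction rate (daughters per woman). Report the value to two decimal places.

1.08

Proportion female at birth = 100 / (100 + 104) = 0.49020.
Sum of ASFRs = 157.16 + 167.06 + 80.41 + 30.49 + 5.92 + 1.07 = 442.11
TFR = 5 × 442.11 / 1000 = 2.21055
GRR = 0.49020 × 2.21055 = 1.08361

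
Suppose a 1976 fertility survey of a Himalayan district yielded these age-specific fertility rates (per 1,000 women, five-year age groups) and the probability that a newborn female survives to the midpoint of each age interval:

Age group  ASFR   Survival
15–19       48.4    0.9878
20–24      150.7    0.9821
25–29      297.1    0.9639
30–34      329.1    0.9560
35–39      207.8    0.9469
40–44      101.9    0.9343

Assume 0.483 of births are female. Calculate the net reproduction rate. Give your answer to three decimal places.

Proportion female at birth = 0.483.
Each age group contributes 5 × ASFR × survival:
  15–19: 5 × 48.4/1000 × 0.9878 = 0.23905
  20–24: 5 × 150.7/1000 × 0.9821 = 0.74001
  25–29: 5 × 297.1/1000 × 0.9639 = 1.43187
  30–34: 5 × 329.1/1000 × 0.9560 = 1.57310
  35–39: 5 × 207.8/1000 × 0.9469 = 0.98383
  40–44: 5 × 101.9/1000 × 0.9343 = 0.47603
Sum = 5.44389
NRR = 0.483 × 5.44389 = 2.62940
With NRR above 1 the population is above replacement fertility.

2.629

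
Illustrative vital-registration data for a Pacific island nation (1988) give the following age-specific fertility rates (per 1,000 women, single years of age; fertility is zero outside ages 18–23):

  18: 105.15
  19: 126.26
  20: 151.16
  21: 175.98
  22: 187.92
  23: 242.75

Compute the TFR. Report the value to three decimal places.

0.989

Sum of ASFRs = 105.15 + 126.26 + 151.16 + 175.98 + 187.92 + 242.75 = 989.22
TFR = 989.22 / 1000 = 0.98922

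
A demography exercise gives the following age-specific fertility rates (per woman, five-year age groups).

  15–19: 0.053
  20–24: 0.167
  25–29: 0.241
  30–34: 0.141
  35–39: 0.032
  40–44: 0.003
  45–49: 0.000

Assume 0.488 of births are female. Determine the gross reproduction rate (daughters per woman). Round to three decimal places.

1.554

Proportion female at birth = 0.488.
Sum of ASFRs = 0.053 + 0.167 + 0.241 + 0.141 + 0.032 + 0.003 + 0.000 = 0.637
TFR = 5 × 0.637 = 3.185
GRR = 0.488 × 3.185 = 1.55428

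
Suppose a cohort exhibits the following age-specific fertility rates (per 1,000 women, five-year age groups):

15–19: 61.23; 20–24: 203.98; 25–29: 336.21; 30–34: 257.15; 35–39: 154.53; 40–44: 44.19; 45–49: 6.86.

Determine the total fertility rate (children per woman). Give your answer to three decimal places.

5.321

Sum of ASFRs = 61.23 + 203.98 + 336.21 + 257.15 + 154.53 + 44.19 + 6.86 = 1064.15
TFR = 5 × 1064.15 / 1000 = 5.32075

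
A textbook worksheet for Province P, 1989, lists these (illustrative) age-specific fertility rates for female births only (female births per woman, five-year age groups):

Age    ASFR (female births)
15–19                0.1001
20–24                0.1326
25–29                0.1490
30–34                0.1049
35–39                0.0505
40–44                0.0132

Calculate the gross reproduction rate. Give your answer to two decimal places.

Sum of female ASFRs = 0.1001 + 0.1326 + 0.1490 + 0.1049 + 0.0505 + 0.0132 = 0.5503
GRR = 5 × 0.5503 = 2.7515

2.75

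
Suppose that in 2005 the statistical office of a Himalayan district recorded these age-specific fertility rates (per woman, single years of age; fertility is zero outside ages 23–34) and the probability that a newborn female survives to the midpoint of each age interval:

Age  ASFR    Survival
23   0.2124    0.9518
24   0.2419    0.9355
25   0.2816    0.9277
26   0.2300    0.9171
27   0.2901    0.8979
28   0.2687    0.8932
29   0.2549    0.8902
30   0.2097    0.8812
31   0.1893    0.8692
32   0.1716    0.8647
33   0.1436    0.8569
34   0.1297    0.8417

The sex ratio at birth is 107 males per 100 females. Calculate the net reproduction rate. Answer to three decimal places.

1.139

Proportion female at birth = 100 / (100 + 107) = 0.48309.
Each age group contributes 1 × ASFR × survival:
  23: 1 × 0.2124 × 0.9518 = 0.20216
  24: 1 × 0.2419 × 0.9355 = 0.22630
  25: 1 × 0.2816 × 0.9277 = 0.26124
  26: 1 × 0.2300 × 0.9171 = 0.21093
  27: 1 × 0.2901 × 0.8979 = 0.26048
  28: 1 × 0.2687 × 0.8932 = 0.24000
  29: 1 × 0.2549 × 0.8902 = 0.22691
  30: 1 × 0.2097 × 0.8812 = 0.18479
  31: 1 × 0.1893 × 0.8692 = 0.16454
  32: 1 × 0.1716 × 0.8647 = 0.14838
  33: 1 × 0.1436 × 0.8569 = 0.12305
  34: 1 × 0.1297 × 0.8417 = 0.10917
Sum = 2.35795
NRR = 0.48309 × 2.35795 = 1.13910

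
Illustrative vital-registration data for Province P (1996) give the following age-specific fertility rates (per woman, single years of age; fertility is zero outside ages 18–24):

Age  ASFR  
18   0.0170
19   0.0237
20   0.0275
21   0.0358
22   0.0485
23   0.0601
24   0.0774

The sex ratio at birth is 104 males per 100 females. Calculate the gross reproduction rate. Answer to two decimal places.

Proportion female at birth = 100 / (100 + 104) = 0.49020.
Sum of ASFRs = 0.0170 + 0.0237 + 0.0275 + 0.0358 + 0.0485 + 0.0601 + 0.0774 = 0.2900
TFR = 0.29
GRR = 0.49020 × 0.29 = 0.14216

0.14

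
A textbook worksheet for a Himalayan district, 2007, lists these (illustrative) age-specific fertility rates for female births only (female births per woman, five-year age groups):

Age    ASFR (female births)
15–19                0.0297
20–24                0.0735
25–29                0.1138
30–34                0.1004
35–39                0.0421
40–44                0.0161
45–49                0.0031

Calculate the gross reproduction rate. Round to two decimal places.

Sum of female ASFRs = 0.0297 + 0.0735 + 0.1138 + 0.1004 + 0.0421 + 0.0161 + 0.0031 = 0.3787
GRR = 5 × 0.3787 = 1.8935

1.89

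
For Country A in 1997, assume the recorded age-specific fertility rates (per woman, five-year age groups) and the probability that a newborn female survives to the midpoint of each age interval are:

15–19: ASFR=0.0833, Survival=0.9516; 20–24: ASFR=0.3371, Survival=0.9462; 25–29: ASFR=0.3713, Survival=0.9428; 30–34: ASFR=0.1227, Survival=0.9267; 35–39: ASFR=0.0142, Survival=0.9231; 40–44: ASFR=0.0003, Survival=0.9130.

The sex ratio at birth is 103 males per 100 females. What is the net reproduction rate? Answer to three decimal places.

Proportion female at birth = 100 / (100 + 103) = 0.49261.
Per-age-group product (5 × ASFR × survival probability):
  15–19: 5 × 0.0833 × 0.9516 = 0.39634
  20–24: 5 × 0.3371 × 0.9462 = 1.59482
  25–29: 5 × 0.3713 × 0.9428 = 1.75031
  30–34: 5 × 0.1227 × 0.9267 = 0.56853
  35–39: 5 × 0.0142 × 0.9231 = 0.06554
  40–44: 5 × 0.0003 × 0.9130 = 0.00137
Sum = 4.37691
NRR = 0.49261 × 4.37691 = 2.15611

2.156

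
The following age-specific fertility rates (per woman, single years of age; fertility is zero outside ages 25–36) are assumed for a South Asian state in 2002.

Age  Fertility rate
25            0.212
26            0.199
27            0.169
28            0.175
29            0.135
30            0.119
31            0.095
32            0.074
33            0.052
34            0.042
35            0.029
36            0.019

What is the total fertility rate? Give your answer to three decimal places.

Sum of ASFRs = 0.212 + 0.199 + 0.169 + 0.175 + 0.135 + 0.119 + 0.095 + 0.074 + 0.052 + 0.042 + 0.029 + 0.019 = 1.320
TFR = 1.32

1.320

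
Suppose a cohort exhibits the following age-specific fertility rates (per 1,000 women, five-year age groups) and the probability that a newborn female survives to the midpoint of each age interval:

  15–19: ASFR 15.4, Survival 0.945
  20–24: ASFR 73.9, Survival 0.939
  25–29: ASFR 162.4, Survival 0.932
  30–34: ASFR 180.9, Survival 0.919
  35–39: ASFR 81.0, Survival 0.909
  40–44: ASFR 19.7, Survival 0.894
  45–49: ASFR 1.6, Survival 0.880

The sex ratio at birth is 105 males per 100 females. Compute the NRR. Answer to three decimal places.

Proportion female at birth = 100 / (100 + 105) = 0.48780.
Survival-weighted fertility by age (5·fₓ·Sₓ):
  15–19: 5 × 15.4/1000 × 0.945 = 0.07277
  20–24: 5 × 73.9/1000 × 0.939 = 0.34696
  25–29: 5 × 162.4/1000 × 0.932 = 0.75678
  30–34: 5 × 180.9/1000 × 0.919 = 0.83124
  35–39: 5 × 81.0/1000 × 0.909 = 0.36815
  40–44: 5 × 19.7/1000 × 0.894 = 0.08806
  45–49: 5 × 1.6/1000 × 0.880 = 0.00704
Sum = 2.47100
NRR = 0.48780 × 2.47100 = 1.20535

1.205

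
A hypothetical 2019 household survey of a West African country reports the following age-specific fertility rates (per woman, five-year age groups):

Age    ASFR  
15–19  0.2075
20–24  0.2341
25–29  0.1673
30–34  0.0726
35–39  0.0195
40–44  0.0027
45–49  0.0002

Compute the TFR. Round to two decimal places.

Sum of ASFRs = 0.2075 + 0.2341 + 0.1673 + 0.0726 + 0.0195 + 0.0027 + 0.0002 = 0.7039
TFR = 5 × 0.7039 = 3.5195

3.52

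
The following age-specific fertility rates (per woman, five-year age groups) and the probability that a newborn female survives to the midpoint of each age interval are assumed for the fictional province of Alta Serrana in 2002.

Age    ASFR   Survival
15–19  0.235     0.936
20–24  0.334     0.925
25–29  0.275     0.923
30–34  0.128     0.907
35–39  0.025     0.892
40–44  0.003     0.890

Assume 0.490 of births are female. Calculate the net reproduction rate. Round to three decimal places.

2.263

Proportion female at birth = 0.490.
Survival-weighted fertility by age (5·fₓ·Sₓ):
  15–19: 5 × 0.235 × 0.936 = 1.09980
  20–24: 5 × 0.334 × 0.925 = 1.54475
  25–29: 5 × 0.275 × 0.923 = 1.26913
  30–34: 5 × 0.128 × 0.907 = 0.58048
  35–39: 5 × 0.025 × 0.892 = 0.11150
  40–44: 5 × 0.003 × 0.890 = 0.01335
Sum = 4.61901
NRR = 0.490 × 4.61901 = 2.26331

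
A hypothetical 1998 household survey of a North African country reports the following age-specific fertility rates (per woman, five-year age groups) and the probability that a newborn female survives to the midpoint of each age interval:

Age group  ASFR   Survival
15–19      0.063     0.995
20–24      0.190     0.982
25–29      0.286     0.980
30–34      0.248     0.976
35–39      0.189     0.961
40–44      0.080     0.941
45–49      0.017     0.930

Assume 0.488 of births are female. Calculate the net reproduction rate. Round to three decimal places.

Proportion female at birth = 0.488.
Per-age-group product (5 × ASFR × survival probability):
  15–19: 5 × 0.063 × 0.995 = 0.31343
  20–24: 5 × 0.190 × 0.982 = 0.93290
  25–29: 5 × 0.286 × 0.980 = 1.40140
  30–34: 5 × 0.248 × 0.976 = 1.21024
  35–39: 5 × 0.189 × 0.961 = 0.90815
  40–44: 5 × 0.080 × 0.941 = 0.37640
  45–49: 5 × 0.017 × 0.930 = 0.07905
Sum = 5.22157
NRR = 0.488 × 5.22157 = 2.54813
NRR > 1, so each generation more than replaces itself.

2.548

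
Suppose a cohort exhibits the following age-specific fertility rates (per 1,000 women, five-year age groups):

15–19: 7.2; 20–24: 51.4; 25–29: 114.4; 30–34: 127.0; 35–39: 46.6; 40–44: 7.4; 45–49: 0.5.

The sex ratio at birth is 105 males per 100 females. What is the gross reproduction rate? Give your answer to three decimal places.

Proportion female at birth = 100 / (100 + 105) = 0.48780.
Sum of ASFRs = 7.2 + 51.4 + 114.4 + 127.0 + 46.6 + 7.4 + 0.5 = 354.5
TFR = 5 × 354.5 / 1000 = 1.7725
GRR = 0.48780 × 1.7725 = 0.86463

0.865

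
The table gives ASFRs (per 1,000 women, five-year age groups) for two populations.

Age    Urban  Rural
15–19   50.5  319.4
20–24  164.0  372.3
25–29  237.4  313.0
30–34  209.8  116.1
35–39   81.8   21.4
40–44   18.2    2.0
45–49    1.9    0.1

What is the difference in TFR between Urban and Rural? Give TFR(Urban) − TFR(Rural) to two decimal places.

Urban:
  Sum of ASFRs = 50.5 + 164.0 + 237.4 + 209.8 + 81.8 + 18.2 + 1.9 = 763.6
  TFR = 5 × 763.6 / 1000 = 3.818
Rural:
  Sum of ASFRs = 319.4 + 372.3 + 313.0 + 116.1 + 21.4 + 2.0 + 0.1 = 1144.3
  TFR = 5 × 1144.3 / 1000 = 5.7215
Difference = 3.818 − 5.7215 = -1.9035

-1.90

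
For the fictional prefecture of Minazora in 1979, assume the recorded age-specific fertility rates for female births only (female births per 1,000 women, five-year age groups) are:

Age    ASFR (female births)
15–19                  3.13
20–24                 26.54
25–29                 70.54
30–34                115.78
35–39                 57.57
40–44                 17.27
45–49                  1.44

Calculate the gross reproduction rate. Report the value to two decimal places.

Sum of female ASFRs = 3.13 + 26.54 + 70.54 + 115.78 + 57.57 + 17.27 + 1.44 = 292.27
GRR = 5 × 292.27 / 1000 = 1.46135

1.46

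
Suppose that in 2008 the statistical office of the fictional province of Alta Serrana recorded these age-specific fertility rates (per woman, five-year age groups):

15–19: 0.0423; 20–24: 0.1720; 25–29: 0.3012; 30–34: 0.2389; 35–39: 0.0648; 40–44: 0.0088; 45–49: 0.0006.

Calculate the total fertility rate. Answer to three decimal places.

Sum of ASFRs = 0.0423 + 0.1720 + 0.3012 + 0.2389 + 0.0648 + 0.0088 + 0.0006 = 0.8286
TFR = 5 × 0.8286 = 4.143

4.143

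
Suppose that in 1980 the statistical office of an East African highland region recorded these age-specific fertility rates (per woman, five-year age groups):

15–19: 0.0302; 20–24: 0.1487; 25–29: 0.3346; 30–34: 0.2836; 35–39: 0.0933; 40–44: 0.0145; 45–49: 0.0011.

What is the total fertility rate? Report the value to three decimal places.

Sum of ASFRs = 0.0302 + 0.1487 + 0.3346 + 0.2836 + 0.0933 + 0.0145 + 0.0011 = 0.9060
TFR = 5 × 0.9060 = 4.53

4.530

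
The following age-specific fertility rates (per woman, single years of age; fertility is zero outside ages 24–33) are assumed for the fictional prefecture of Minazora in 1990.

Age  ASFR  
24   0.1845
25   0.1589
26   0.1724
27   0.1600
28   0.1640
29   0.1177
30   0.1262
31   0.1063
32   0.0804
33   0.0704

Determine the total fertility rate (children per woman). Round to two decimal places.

Sum of ASFRs = 0.1845 + 0.1589 + 0.1724 + 0.1600 + 0.1640 + 0.1177 + 0.1262 + 0.1063 + 0.0804 + 0.0704 = 1.3408
TFR = 1.3408

1.34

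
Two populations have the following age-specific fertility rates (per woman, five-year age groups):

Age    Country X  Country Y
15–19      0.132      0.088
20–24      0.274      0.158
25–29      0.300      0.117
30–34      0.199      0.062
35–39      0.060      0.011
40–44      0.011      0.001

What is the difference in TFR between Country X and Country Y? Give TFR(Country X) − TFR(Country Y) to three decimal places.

2.695

Country X:
  Sum of ASFRs = 0.132 + 0.274 + 0.300 + 0.199 + 0.060 + 0.011 = 0.976
  TFR = 5 × 0.976 = 4.88
Country Y:
  Sum of ASFRs = 0.088 + 0.158 + 0.117 + 0.062 + 0.011 + 0.001 = 0.437
  TFR = 5 × 0.437 = 2.185
Difference = 4.88 − 2.185 = 2.695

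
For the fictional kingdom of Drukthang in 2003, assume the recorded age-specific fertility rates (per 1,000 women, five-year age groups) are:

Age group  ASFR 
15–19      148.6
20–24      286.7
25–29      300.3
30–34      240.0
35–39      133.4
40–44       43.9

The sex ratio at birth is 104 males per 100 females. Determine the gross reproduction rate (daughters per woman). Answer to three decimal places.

Proportion female at birth = 100 / (100 + 104) = 0.49020.
Sum of ASFRs = 148.6 + 286.7 + 300.3 + 240.0 + 133.4 + 43.9 = 1152.9
TFR = 5 × 1152.9 / 1000 = 5.7645
GRR = 0.49020 × 5.7645 = 2.82576

2.826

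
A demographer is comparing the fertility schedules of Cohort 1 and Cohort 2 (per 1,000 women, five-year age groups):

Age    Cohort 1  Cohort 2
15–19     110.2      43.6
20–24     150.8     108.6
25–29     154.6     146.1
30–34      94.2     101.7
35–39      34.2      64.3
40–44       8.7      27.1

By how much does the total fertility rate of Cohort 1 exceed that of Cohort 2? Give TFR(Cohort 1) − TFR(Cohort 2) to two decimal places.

0.31

Cohort 1:
  Sum of ASFRs = 110.2 + 150.8 + 154.6 + 94.2 + 34.2 + 8.7 = 552.7
  TFR = 5 × 552.7 / 1000 = 2.7635
Cohort 2:
  Sum of ASFRs = 43.6 + 108.6 + 146.1 + 101.7 + 64.3 + 27.1 = 491.4
  TFR = 5 × 491.4 / 1000 = 2.457
Difference = 2.7635 − 2.457 = 0.3065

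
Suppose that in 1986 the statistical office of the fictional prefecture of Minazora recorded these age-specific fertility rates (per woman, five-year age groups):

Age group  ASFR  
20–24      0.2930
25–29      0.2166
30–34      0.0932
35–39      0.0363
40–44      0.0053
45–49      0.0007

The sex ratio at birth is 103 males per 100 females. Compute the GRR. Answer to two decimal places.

1.59

Proportion female at birth = 100 / (100 + 103) = 0.49261.
Sum of ASFRs = 0.2930 + 0.2166 + 0.0932 + 0.0363 + 0.0053 + 0.0007 = 0.6451
TFR = 5 × 0.6451 = 3.2255
GRR = 0.49261 × 3.2255 = 1.58891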